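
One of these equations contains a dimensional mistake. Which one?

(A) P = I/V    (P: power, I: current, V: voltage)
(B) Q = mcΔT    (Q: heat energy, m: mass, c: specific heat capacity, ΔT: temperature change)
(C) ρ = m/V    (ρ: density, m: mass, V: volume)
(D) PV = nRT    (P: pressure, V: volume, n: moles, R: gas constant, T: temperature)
(A) P = I/V

The equation (A) P = I/V is dimensionally incorrect.

LHS (P): [L^2 M T^-3]
RHS (I/V): [I^2 L^-2 M^-1 T^3] ✗

The dimensions do not match. The other three equations balance.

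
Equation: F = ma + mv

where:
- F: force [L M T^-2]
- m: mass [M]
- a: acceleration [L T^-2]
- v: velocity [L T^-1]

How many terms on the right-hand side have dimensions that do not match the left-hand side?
1

LHS F: [L M T^-2]
- ma: [L M T^-2] ✓
- mv: [L M T^-1] ✗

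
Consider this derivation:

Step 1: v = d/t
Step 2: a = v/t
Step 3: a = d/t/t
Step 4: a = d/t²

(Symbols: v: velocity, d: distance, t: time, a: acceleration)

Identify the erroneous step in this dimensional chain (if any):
No step introduces an error — all steps are dimensionally consistent.

Step 1: v = d/t → LHS [L T^-1], RHS [L T^-1] ✓
Step 2: a = v/t → LHS [L T^-2], RHS [L T^-2] ✓
Step 3: a = d/t/t → LHS [L T^-2], RHS [L T^-2] ✓
Step 4: a = d/t² → LHS [L T^-2], RHS [L T^-2] ✓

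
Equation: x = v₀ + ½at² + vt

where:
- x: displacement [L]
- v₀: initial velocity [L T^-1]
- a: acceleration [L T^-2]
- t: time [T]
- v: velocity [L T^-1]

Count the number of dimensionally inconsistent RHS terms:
1

LHS x: [L]
- v₀: [L T^-1] ✗
- ½at²: [L] ✓
- vt: [L] ✓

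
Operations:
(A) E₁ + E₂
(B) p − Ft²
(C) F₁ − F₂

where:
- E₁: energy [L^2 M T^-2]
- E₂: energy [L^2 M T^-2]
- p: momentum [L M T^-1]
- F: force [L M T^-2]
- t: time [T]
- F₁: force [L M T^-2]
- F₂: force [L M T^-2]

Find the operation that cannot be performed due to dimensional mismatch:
(B) p − Ft²

(A) E₁ + E₂: E₁ [L^2 M T^-2] and E₂ [L^2 M T^-2] — same dimensions ✓
(B) p − Ft²: p [L M T^-1] and Ft² [L M] — different dimensions cannot be added/subtracted ✗
(C) F₁ − F₂: F₁ [L M T^-2] and F₂ [L M T^-2] — same dimensions ✓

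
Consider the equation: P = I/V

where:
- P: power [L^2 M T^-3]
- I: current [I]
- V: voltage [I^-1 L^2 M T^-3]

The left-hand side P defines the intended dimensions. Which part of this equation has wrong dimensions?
The right-hand side term I/V

P has dimensions [L^2 M T^-3], but I/V has dimensions [I^2 L^-2 M^-1 T^3], so the term I/V is dimensionally wrong for P.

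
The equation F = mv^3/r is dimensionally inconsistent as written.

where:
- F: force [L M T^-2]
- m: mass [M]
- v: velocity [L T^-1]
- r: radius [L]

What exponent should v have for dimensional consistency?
The exponent of v should be 2: F = mv^2/r

The LHS F has dimensions [L M T^-2]; v has dimensions [L T^-1].
As written, the RHS mv^3/r (exponent 3 on v) has dimensions [L^2 M T^-3], which does not match.
With exponent 2, the RHS mv^2/r has dimensions [L M T^-2], matching the LHS.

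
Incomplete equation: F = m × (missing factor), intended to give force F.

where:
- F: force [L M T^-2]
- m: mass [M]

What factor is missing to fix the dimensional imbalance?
a (acceleration), dimensions [L T^-2]

F has dimensions [L M T^-2] and m has dimensions [M].
The missing factor must have dimensions [L M T^-2] / [M] = [L T^-2], i.e. acceleration (a).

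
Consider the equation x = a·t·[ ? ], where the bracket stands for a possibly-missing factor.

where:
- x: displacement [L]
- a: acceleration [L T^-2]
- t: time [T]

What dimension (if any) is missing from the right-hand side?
[T] — time (e.g. t)

x has dimensions [L]; a·t has dimensions [L T^-1].
The bracketed factor must supply [L] / [L T^-1] = [T].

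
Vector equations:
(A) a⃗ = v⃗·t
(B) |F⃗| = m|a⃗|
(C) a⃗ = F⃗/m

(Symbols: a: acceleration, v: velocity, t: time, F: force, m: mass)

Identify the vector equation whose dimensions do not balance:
(A) a⃗ = v⃗·t

(A) a⃗ = v⃗·t: LHS [L T^-2], RHS [L] ✗ — acceleration is velocity per time; should be v⃗/t
(B) |F⃗| = m|a⃗|: LHS [L M T^-2], RHS [L M T^-2] ✓ — magnitudes of vectors are scalars
(C) a⃗ = F⃗/m: LHS [L T^-2], RHS [L T^-2] ✓ — force (vector) divided by mass (scalar)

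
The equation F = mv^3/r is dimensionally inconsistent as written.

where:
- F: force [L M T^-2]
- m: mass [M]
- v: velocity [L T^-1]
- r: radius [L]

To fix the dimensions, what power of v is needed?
The exponent of v should be 2: F = mv^2/r

The LHS F has dimensions [L M T^-2]; v has dimensions [L T^-1].
As written, the RHS mv^3/r (exponent 3 on v) has dimensions [L^2 M T^-3], which does not match.
With exponent 2, the RHS mv^2/r has dimensions [L M T^-2], matching the LHS.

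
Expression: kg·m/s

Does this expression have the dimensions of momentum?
Yes

The expression kg·m/s has dimensions [L M T^-1], which is exactly momentum [L M T^-1].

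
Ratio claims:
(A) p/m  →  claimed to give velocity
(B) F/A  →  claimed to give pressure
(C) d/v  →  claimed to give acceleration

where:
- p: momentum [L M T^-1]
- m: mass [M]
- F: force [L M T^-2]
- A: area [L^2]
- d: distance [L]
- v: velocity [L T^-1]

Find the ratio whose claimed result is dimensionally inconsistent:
(C) d/v does not give acceleration

(A) p/m: [L T^-1] = velocity [L T^-1] ✓
(B) F/A: [L^-1 M T^-2] = pressure [L^-1 M T^-2] ✓
(C) d/v: [T] ≠ acceleration [L T^-2] ✗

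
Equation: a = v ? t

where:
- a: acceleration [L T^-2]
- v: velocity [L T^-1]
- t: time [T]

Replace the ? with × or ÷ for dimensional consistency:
division (÷): a = v ÷ t

a [L T^-2]; v [L T^-1]; t [T].
v × t → [L] ✗
v ÷ t → [L T^-2] ✓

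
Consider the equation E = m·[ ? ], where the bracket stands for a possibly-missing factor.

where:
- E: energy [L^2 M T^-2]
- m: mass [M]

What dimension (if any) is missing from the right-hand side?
[L^2 T^-2] — velocity squared (e.g. v²)

E has dimensions [L^2 M T^-2]; m has dimensions [M].
The bracketed factor must supply [L^2 M T^-2] / [M] = [L^2 T^-2].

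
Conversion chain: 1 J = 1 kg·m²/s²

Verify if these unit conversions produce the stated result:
The chain is correct (no errors).

Correct: Joule is defined as kg·m²/s²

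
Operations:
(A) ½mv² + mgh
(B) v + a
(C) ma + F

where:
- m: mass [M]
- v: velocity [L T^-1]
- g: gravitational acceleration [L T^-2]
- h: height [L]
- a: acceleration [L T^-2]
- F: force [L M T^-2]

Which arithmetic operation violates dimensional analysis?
(B) v + a

(A) ½mv² + mgh: ½mv² [L^2 M T^-2] and mgh [L^2 M T^-2] — same dimensions ✓
(B) v + a: v [L T^-1] and a [L T^-2] — different dimensions cannot be added/subtracted ✗
(C) ma + F: ma [L M T^-2] and F [L M T^-2] — same dimensions ✓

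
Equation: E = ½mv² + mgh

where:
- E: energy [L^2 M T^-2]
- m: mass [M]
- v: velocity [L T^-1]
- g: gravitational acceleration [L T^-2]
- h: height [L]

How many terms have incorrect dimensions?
0

LHS E: [L^2 M T^-2]
- ½mv²: [L^2 M T^-2] ✓
- mgh: [L^2 M T^-2] ✓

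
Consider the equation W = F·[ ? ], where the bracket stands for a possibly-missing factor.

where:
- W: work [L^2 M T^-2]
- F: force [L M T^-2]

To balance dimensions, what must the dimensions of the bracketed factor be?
[L] — length (e.g. a distance d)

W has dimensions [L^2 M T^-2]; F has dimensions [L M T^-2].
The bracketed factor must supply [L^2 M T^-2] / [L M T^-2] = [L].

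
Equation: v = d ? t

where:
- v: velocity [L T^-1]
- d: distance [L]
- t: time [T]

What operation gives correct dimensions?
division (÷): v = d ÷ t

v [L T^-1]; d [L]; t [T].
d × t → [L T] ✗
d ÷ t → [L T^-1] ✓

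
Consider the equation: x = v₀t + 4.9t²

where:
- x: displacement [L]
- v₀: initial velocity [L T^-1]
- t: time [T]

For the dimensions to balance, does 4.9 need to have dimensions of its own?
Yes

x has dimensions [L], while t² alone has dimensions [T^2]. For the equation to balance, the factor 4.9 must carry dimensions [L T^-2] — it is a dimensional constant (a numerical value of a physical quantity with its units suppressed), not a pure number.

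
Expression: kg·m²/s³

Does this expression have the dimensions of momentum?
No

The expression kg·m²/s³ has dimensions [L^2 M T^-3], but momentum has dimensions [L M T^-1].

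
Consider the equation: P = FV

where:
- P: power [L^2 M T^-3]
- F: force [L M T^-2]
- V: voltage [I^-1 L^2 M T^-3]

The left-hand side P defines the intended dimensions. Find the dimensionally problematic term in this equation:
The right-hand side term FV

P has dimensions [L^2 M T^-3], but FV has dimensions [I^-1 L^3 M^2 T^-5], so the term FV is dimensionally wrong for P.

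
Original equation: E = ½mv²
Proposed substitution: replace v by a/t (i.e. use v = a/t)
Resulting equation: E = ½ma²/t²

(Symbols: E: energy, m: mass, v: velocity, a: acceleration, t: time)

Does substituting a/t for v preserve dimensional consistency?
No

[v] = [L T^-1] and [a/t] = [L T^-3]. These differ, so the substitution replaces a quantity by one of different dimensions and the result E = ½ma²/t² has LHS [L^2 M T^-2] vs RHS [L^2 M T^-6] — inconsistent.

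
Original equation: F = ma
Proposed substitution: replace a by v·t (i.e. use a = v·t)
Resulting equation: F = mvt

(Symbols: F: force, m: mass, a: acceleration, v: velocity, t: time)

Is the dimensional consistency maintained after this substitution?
No

[a] = [L T^-2] and [v·t] = [L]. These differ, so the substitution replaces a quantity by one of different dimensions and the result F = mvt has LHS [L M T^-2] vs RHS [L M] — inconsistent.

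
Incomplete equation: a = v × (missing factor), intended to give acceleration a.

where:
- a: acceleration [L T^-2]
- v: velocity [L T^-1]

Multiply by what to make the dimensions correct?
1/t (inverse time), dimensions [T^-1]

a has dimensions [L T^-2] and v has dimensions [L T^-1].
The missing factor must have dimensions [L T^-2] / [L T^-1] = [T^-1], i.e. inverse time (1/t).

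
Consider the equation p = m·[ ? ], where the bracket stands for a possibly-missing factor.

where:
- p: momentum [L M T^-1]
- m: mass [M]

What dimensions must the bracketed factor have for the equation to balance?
[L T^-1] — velocity (e.g. v)

p has dimensions [L M T^-1]; m has dimensions [M].
The bracketed factor must supply [L M T^-1] / [M] = [L T^-1].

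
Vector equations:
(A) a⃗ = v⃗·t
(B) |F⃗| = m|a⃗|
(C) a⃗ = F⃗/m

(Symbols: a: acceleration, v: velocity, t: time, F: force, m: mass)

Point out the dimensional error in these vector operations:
(A) a⃗ = v⃗·t

(A) a⃗ = v⃗·t: LHS [L T^-2], RHS [L] ✗ — acceleration is velocity per time; should be v⃗/t
(B) |F⃗| = m|a⃗|: LHS [L M T^-2], RHS [L M T^-2] ✓ — magnitudes of vectors are scalars
(C) a⃗ = F⃗/m: LHS [L T^-2], RHS [L T^-2] ✓ — force (vector) divided by mass (scalar)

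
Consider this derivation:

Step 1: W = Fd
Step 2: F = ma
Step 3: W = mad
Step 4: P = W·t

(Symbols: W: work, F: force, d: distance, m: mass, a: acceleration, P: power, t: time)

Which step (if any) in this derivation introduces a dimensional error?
Step 4

Step 1: W = Fd → LHS [L^2 M T^-2], RHS [L^2 M T^-2] ✓
Step 2: F = ma → LHS [L M T^-2], RHS [L M T^-2] ✓
Step 3: W = mad → LHS [L^2 M T^-2], RHS [L^2 M T^-2] ✓
Step 4: P = W·t → LHS [L^2 M T^-3], RHS [L^2 M T^-1] ✗

The first dimensional inconsistency appears in step 4: P = W·t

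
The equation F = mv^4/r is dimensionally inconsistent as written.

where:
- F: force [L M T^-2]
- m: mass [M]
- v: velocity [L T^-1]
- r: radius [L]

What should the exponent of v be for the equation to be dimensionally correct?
The exponent of v should be 2: F = mv^2/r

The LHS F has dimensions [L M T^-2]; v has dimensions [L T^-1].
As written, the RHS mv^4/r (exponent 4 on v) has dimensions [L^3 M T^-4], which does not match.
With exponent 2, the RHS mv^2/r has dimensions [L M T^-2], matching the LHS.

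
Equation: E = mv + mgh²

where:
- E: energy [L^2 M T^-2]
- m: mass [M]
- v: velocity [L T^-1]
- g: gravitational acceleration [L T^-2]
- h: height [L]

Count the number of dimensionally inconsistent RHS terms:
2

LHS E: [L^2 M T^-2]
- mv: [L M T^-1] ✗
- mgh²: [L^3 M T^-2] ✗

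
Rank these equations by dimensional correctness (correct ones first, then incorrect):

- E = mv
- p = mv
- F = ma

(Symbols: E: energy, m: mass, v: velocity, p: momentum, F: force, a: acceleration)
Dimensionally correct: p = mv, F = ma
Dimensionally incorrect: E = mv
Ordered (correct first, then incorrect): p = mv, F = ma, E = mv

- E = mv: LHS [L^2 M T^-2], RHS [L M T^-1] → incorrect ✗
- p = mv: LHS [L M T^-1], RHS [L M T^-1] → correct ✓
- F = ma: LHS [L M T^-2], RHS [L M T^-2] → correct ✓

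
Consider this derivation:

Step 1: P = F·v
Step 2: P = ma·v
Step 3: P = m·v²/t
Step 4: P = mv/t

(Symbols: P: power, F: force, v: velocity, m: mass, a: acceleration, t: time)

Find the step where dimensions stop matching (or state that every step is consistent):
Step 4

Step 1: P = F·v → LHS [L^2 M T^-3], RHS [L^2 M T^-3] ✓
Step 2: P = ma·v → LHS [L^2 M T^-3], RHS [L^2 M T^-3] ✓
Step 3: P = m·v²/t → LHS [L^2 M T^-3], RHS [L^2 M T^-3] ✓
Step 4: P = mv/t → LHS [L^2 M T^-3], RHS [L M T^-2] ✗

The first dimensional inconsistency appears in step 4: P = mv/t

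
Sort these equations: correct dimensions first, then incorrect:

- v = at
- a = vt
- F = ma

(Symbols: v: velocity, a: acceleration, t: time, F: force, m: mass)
Dimensionally correct: v = at, F = ma
Dimensionally incorrect: a = vt
Ordered (correct first, then incorrect): v = at, F = ma, a = vt

- v = at: LHS [L T^-1], RHS [L T^-1] → correct ✓
- a = vt: LHS [L T^-2], RHS [L] → incorrect ✗
- F = ma: LHS [L M T^-2], RHS [L M T^-2] → correct ✓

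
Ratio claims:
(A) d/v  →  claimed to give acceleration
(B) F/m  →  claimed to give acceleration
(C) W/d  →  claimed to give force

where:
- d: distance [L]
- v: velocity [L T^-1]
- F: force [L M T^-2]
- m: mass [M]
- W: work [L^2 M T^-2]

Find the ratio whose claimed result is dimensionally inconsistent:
(A) d/v does not give acceleration

(A) d/v: [T] ≠ acceleration [L T^-2] ✗
(B) F/m: [L T^-2] = acceleration [L T^-2] ✓
(C) W/d: [L M T^-2] = force [L M T^-2] ✓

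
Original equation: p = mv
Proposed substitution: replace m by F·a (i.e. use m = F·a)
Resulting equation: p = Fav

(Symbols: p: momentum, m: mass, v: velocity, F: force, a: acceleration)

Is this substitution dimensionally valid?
No

[m] = [M] and [F·a] = [L^2 M T^-4]. These differ, so the substitution replaces a quantity by one of different dimensions and the result p = Fav has LHS [L M T^-1] vs RHS [L^3 M T^-5] — inconsistent.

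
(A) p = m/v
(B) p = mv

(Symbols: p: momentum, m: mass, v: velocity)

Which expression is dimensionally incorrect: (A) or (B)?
(A)

(A) p = m/v: LHS [L M T^-1], RHS [L^-1 M T] ✗
(B) p = mv: LHS [L M T^-1], RHS [L M T^-1] ✓

Expression (A) p = m/v is dimensionally incorrect.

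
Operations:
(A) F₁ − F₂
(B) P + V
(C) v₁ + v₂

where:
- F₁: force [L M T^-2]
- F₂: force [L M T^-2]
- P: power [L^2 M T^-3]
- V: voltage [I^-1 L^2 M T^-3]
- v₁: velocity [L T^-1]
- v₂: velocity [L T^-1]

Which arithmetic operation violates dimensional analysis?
(B) P + V

(A) F₁ − F₂: F₁ [L M T^-2] and F₂ [L M T^-2] — same dimensions ✓
(B) P + V: P [L^2 M T^-3] and V [I^-1 L^2 M T^-3] — different dimensions cannot be added/subtracted ✗
(C) v₁ + v₂: v₁ [L T^-1] and v₂ [L T^-1] — same dimensions ✓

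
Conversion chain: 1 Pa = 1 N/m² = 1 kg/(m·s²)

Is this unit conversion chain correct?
The chain is correct (no errors).

Correct: Pascal is Newton per square meter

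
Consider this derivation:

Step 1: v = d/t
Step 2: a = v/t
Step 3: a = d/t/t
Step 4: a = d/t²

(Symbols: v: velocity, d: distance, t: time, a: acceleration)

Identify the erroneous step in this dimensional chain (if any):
No step introduces an error — all steps are dimensionally consistent.

Step 1: v = d/t → LHS [L T^-1], RHS [L T^-1] ✓
Step 2: a = v/t → LHS [L T^-2], RHS [L T^-2] ✓
Step 3: a = d/t/t → LHS [L T^-2], RHS [L T^-2] ✓
Step 4: a = d/t² → LHS [L T^-2], RHS [L T^-2] ✓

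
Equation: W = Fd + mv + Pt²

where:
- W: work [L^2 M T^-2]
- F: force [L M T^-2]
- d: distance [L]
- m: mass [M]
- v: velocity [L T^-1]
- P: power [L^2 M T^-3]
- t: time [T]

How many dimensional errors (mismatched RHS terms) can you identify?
2

LHS W: [L^2 M T^-2]
- Fd: [L^2 M T^-2] ✓
- mv: [L M T^-1] ✗
- Pt²: [L^2 M T^-1] ✗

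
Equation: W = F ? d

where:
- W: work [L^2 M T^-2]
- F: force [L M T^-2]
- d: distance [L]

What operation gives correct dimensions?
multiplication (×): W = F × d

W [L^2 M T^-2]; F [L M T^-2]; d [L].
F × d → [L^2 M T^-2] ✓
F ÷ d → [M T^-2] ✗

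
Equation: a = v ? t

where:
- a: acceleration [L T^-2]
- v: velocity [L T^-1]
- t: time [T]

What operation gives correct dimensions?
division (÷): a = v ÷ t

a [L T^-2]; v [L T^-1]; t [T].
v × t → [L] ✗
v ÷ t → [L T^-2] ✓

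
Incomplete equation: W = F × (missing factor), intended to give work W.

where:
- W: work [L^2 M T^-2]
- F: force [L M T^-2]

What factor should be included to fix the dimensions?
d (distance), dimensions [L]

W has dimensions [L^2 M T^-2] and F has dimensions [L M T^-2].
The missing factor must have dimensions [L^2 M T^-2] / [L M T^-2] = [L], i.e. distance (d).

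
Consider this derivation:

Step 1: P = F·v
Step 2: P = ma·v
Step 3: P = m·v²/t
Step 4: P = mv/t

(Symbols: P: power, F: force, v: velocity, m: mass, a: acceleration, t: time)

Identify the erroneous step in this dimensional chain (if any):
Step 4

Step 1: P = F·v → LHS [L^2 M T^-3], RHS [L^2 M T^-3] ✓
Step 2: P = ma·v → LHS [L^2 M T^-3], RHS [L^2 M T^-3] ✓
Step 3: P = m·v²/t → LHS [L^2 M T^-3], RHS [L^2 M T^-3] ✓
Step 4: P = mv/t → LHS [L^2 M T^-3], RHS [L M T^-2] ✗

The first dimensional inconsistency appears in step 4: P = mv/t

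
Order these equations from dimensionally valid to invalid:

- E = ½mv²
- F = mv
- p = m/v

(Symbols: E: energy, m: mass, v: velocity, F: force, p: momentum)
Dimensionally correct: E = ½mv²
Dimensionally incorrect: F = mv, p = m/v
Ordered (correct first, then incorrect): E = ½mv², F = mv, p = m/v

- E = ½mv²: LHS [L^2 M T^-2], RHS [L^2 M T^-2] → correct ✓
- F = mv: LHS [L M T^-2], RHS [L M T^-1] → incorrect ✗
- p = m/v: LHS [L M T^-1], RHS [L^-1 M T] → incorrect ✗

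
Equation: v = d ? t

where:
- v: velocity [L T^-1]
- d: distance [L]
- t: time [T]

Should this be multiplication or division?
division (÷): v = d ÷ t

v [L T^-1]; d [L]; t [T].
d × t → [L T] ✗
d ÷ t → [L T^-1] ✓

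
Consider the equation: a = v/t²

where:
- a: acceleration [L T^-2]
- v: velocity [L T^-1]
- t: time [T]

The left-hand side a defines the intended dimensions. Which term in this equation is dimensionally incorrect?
The right-hand side term v/t²

a has dimensions [L T^-2], but v/t² has dimensions [L T^-3], so the term v/t² is dimensionally wrong for a.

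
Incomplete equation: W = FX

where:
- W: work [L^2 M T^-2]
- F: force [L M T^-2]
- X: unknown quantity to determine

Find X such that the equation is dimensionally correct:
X = d (distance), dimensions [L]

W has dimensions [L^2 M T^-2]; the rest of the RHS (F) has dimensions [L M T^-2].
So X must have dimensions [L] — X = d (distance).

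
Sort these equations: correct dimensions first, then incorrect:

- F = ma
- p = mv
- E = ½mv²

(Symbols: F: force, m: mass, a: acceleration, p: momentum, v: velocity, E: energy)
Dimensionally correct: F = ma, p = mv, E = ½mv²
Dimensionally incorrect: none
Ordered (correct first, then incorrect): F = ma, p = mv, E = ½mv²

- F = ma: LHS [L M T^-2], RHS [L M T^-2] → correct ✓
- p = mv: LHS [L M T^-1], RHS [L M T^-1] → correct ✓
- E = ½mv²: LHS [L^2 M T^-2], RHS [L^2 M T^-2] → correct ✓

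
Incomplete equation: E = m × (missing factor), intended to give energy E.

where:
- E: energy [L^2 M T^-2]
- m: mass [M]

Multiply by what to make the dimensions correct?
v² (velocity squared), dimensions [L^2 T^-2]

E has dimensions [L^2 M T^-2] and m has dimensions [M].
The missing factor must have dimensions [L^2 M T^-2] / [M] = [L^2 T^-2], i.e. velocity squared (v²).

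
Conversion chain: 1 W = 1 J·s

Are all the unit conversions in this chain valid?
The chain is incorrect (it contains an error).

Incorrect: Watt is J/s, not J·s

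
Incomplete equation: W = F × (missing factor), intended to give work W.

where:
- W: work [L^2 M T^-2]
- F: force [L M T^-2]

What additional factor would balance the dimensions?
d (distance), dimensions [L]

W has dimensions [L^2 M T^-2] and F has dimensions [L M T^-2].
The missing factor must have dimensions [L^2 M T^-2] / [L M T^-2] = [L], i.e. distance (d).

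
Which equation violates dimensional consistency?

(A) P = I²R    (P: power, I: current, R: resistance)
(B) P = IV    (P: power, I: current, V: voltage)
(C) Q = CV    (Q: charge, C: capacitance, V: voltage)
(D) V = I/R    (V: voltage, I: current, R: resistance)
(D) V = I/R

The equation (D) V = I/R is dimensionally incorrect.

LHS (V): [I^-1 L^2 M T^-3]
RHS (I/R): [I^3 L^-2 M^-1 T^3] ✗

The dimensions do not match. The other three equations balance.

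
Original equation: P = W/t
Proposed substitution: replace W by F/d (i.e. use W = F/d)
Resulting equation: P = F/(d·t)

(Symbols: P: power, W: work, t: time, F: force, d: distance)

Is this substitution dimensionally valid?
No

[W] = [L^2 M T^-2] and [F/d] = [M T^-2]. These differ, so the substitution replaces a quantity by one of different dimensions and the result P = F/(d·t) has LHS [L^2 M T^-3] vs RHS [M T^-3] — inconsistent.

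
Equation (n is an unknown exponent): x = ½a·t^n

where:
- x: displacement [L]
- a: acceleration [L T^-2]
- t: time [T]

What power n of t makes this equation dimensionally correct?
n = 2

x has dimensions [L]; t has dimensions [T].
The rest of the RHS has dimensions [L T^-2], so t^n must supply [T^2].
With n = 2: ½a·t^2 has dimensions [L], matching the LHS ✓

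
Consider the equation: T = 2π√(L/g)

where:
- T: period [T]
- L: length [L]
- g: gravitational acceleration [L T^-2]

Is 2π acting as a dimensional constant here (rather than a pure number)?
No

T has dimensions [T] and √(L/g) already has dimensions [T], so the equation balances without 2π contributing any dimensions. 2π is a pure (dimensionless) number; changing or removing it would not affect dimensional consistency.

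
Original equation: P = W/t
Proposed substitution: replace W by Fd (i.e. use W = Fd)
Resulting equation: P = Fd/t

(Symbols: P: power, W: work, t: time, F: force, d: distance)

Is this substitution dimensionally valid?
Yes

[W] = [L^2 M T^-2] and [Fd] = [L^2 M T^-2]. These match, so the substitution replaces a quantity by one of the same dimensions and the result P = Fd/t has LHS [L^2 M T^-3] vs RHS [L^2 M T^-3] — still consistent.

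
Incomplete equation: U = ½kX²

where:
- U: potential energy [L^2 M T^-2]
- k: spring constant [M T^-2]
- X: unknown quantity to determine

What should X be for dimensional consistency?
X = x (displacement), dimensions [L]

U has dimensions [L^2 M T^-2]; the rest of the RHS (½k) has dimensions [M T^-2].
So X² must have dimensions [L^2], i.e. X has dimensions [L] — X = x (displacement).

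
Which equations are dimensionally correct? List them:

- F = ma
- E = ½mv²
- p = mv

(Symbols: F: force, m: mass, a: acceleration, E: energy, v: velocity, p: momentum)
Dimensionally correct: F = ma, E = ½mv², p = mv
Dimensionally incorrect: none
Ordered (correct first, then incorrect): F = ma, E = ½mv², p = mv

- F = ma: LHS [L M T^-2], RHS [L M T^-2] → correct ✓
- E = ½mv²: LHS [L^2 M T^-2], RHS [L^2 M T^-2] → correct ✓
- p = mv: LHS [L M T^-1], RHS [L M T^-1] → correct ✓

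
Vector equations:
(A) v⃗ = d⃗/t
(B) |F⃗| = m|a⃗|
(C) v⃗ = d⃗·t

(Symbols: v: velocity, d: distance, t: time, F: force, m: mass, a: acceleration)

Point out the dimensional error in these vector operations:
(C) v⃗ = d⃗·t

(A) v⃗ = d⃗/t: LHS [L T^-1], RHS [L T^-1] ✓ — displacement (vector) divided by time (scalar)
(B) |F⃗| = m|a⃗|: LHS [L M T^-2], RHS [L M T^-2] ✓ — magnitudes of vectors are scalars
(C) v⃗ = d⃗·t: LHS [L T^-1], RHS [L T] ✗ — velocity is displacement per time; should be d⃗/t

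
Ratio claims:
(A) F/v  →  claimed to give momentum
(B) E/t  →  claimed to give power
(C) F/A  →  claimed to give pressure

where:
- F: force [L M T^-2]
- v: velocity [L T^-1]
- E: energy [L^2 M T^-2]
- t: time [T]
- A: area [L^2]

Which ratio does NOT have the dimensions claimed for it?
(A) F/v does not give momentum

(A) F/v: [M T^-1] ≠ momentum [L M T^-1] ✗
(B) E/t: [L^2 M T^-3] = power [L^2 M T^-3] ✓
(C) F/A: [L^-1 M T^-2] = pressure [L^-1 M T^-2] ✓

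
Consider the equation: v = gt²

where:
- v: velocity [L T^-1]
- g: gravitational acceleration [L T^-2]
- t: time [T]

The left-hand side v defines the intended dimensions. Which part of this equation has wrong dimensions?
The right-hand side term gt²

v has dimensions [L T^-1], but gt² has dimensions [L], so the term gt² is dimensionally wrong for v.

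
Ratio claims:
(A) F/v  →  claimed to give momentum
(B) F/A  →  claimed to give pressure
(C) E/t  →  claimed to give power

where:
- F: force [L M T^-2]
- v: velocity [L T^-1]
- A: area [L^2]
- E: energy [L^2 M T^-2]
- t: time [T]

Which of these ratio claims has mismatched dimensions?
(A) F/v does not give momentum

(A) F/v: [M T^-1] ≠ momentum [L M T^-1] ✗
(B) F/A: [L^-1 M T^-2] = pressure [L^-1 M T^-2] ✓
(C) E/t: [L^2 M T^-3] = power [L^2 M T^-3] ✓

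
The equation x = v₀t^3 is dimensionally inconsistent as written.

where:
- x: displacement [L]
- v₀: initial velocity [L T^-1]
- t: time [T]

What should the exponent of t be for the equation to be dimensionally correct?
The exponent of t should be 1: x = v₀t

The LHS x has dimensions [L]; t has dimensions [T].
As written, the RHS v₀t^3 (exponent 3 on t) has dimensions [L T^2], which does not match.
With exponent 1, the RHS v₀t has dimensions [L], matching the LHS.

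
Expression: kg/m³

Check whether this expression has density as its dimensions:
Yes

The expression kg/m³ has dimensions [L^-3 M], which is exactly density [L^-3 M].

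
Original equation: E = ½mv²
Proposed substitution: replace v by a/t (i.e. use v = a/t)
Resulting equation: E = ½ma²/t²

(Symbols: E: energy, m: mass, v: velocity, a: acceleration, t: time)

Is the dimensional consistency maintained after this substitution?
No

[v] = [L T^-1] and [a/t] = [L T^-3]. These differ, so the substitution replaces a quantity by one of different dimensions and the result E = ½ma²/t² has LHS [L^2 M T^-2] vs RHS [L^2 M T^-6] — inconsistent.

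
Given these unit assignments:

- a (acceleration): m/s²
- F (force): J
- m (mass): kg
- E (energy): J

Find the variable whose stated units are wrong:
F

The variable F (force) should have units N, not J.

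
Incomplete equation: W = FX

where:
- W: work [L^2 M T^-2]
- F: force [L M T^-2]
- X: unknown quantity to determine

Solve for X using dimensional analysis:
X = d (distance), dimensions [L]

W has dimensions [L^2 M T^-2]; the rest of the RHS (F) has dimensions [L M T^-2].
So X must have dimensions [L] — X = d (distance).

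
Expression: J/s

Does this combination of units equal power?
Yes

The expression J/s has dimensions [L^2 M T^-3], which is exactly power [L^2 M T^-3].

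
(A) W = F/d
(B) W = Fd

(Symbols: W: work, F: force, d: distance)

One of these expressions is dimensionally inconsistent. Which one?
(A)

(A) W = F/d: LHS [L^2 M T^-2], RHS [M T^-2] ✗
(B) W = Fd: LHS [L^2 M T^-2], RHS [L^2 M T^-2] ✓

Expression (A) W = F/d is dimensionally incorrect.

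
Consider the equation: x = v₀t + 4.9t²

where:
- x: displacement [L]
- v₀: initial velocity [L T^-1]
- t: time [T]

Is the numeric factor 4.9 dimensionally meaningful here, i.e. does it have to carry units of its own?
Yes

x has dimensions [L], while t² alone has dimensions [T^2]. For the equation to balance, the factor 4.9 must carry dimensions [L T^-2] — it is a dimensional constant (a numerical value of a physical quantity with its units suppressed), not a pure number.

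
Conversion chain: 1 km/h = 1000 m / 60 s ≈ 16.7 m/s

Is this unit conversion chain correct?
The chain is incorrect (it contains an error).

Incorrect: 1 h = 3600 s, not 60 s (1 km/h ≈ 0.278 m/s)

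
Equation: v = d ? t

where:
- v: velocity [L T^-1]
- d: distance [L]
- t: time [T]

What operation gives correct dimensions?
division (÷): v = d ÷ t

v [L T^-1]; d [L]; t [T].
d × t → [L T] ✗
d ÷ t → [L T^-1] ✓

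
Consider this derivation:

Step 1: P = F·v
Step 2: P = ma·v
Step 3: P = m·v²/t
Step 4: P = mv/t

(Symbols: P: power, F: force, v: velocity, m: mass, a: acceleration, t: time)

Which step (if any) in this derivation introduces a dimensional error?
Step 4

Step 1: P = F·v → LHS [L^2 M T^-3], RHS [L^2 M T^-3] ✓
Step 2: P = ma·v → LHS [L^2 M T^-3], RHS [L^2 M T^-3] ✓
Step 3: P = m·v²/t → LHS [L^2 M T^-3], RHS [L^2 M T^-3] ✓
Step 4: P = mv/t → LHS [L^2 M T^-3], RHS [L M T^-2] ✗

The first dimensional inconsistency appears in step 4: P = mv/t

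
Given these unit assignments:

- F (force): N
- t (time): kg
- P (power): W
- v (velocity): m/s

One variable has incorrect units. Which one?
t

The variable t (time) should have units s, not kg.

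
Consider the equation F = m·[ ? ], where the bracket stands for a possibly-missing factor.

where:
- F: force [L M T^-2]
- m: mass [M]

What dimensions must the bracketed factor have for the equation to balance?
[L T^-2] — acceleration (e.g. a)

F has dimensions [L M T^-2]; m has dimensions [M].
The bracketed factor must supply [L M T^-2] / [M] = [L T^-2].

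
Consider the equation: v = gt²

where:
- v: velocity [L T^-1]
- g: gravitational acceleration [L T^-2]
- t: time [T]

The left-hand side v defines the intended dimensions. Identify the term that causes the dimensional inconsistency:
The right-hand side term gt²

v has dimensions [L T^-1], but gt² has dimensions [L], so the term gt² is dimensionally wrong for v.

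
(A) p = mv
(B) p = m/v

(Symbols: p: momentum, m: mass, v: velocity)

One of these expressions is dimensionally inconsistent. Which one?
(B)

(A) p = mv: LHS [L M T^-1], RHS [L M T^-1] ✓
(B) p = m/v: LHS [L M T^-1], RHS [L^-1 M T] ✗

Expression (B) p = m/v is dimensionally incorrect.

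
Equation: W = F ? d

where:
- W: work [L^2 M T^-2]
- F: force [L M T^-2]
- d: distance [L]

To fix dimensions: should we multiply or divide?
multiplication (×): W = F × d

W [L^2 M T^-2]; F [L M T^-2]; d [L].
F × d → [L^2 M T^-2] ✓
F ÷ d → [M T^-2] ✗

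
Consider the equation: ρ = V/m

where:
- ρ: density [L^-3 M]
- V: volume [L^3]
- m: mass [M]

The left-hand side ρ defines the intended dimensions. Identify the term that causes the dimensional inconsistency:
The right-hand side term V/m

ρ has dimensions [L^-3 M], but V/m has dimensions [L^3 M^-1], so the term V/m is dimensionally wrong for ρ.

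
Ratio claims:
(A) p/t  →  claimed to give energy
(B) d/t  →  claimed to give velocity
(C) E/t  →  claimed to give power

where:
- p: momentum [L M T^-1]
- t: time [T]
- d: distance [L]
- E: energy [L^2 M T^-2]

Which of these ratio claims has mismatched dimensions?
(A) p/t does not give energy

(A) p/t: [L M T^-2] ≠ energy [L^2 M T^-2] ✗
(B) d/t: [L T^-1] = velocity [L T^-1] ✓
(C) E/t: [L^2 M T^-3] = power [L^2 M T^-3] ✓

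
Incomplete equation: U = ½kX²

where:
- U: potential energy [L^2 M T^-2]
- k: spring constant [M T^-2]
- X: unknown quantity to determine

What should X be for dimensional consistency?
X = x (displacement), dimensions [L]

U has dimensions [L^2 M T^-2]; the rest of the RHS (½k) has dimensions [M T^-2].
So X² must have dimensions [L^2], i.e. X has dimensions [L] — X = x (displacement).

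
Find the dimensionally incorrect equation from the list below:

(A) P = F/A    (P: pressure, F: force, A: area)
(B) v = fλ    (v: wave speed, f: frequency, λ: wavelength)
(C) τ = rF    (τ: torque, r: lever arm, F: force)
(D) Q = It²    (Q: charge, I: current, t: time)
(D) Q = It²

The equation (D) Q = It² is dimensionally incorrect.

LHS (Q): [I T]
RHS (It²): [I T^2] ✗

The dimensions do not match. The other three equations balance.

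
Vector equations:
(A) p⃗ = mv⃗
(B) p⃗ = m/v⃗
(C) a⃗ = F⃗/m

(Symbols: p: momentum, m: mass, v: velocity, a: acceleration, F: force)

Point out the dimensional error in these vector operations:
(B) p⃗ = m/v⃗

(A) p⃗ = mv⃗: LHS [L M T^-1], RHS [L M T^-1] ✓ — mass (scalar) times velocity (vector)
(B) p⃗ = m/v⃗: LHS [L M T^-1], RHS [L^-1 M T] ✗ — momentum is mass times velocity; should be mv⃗ (and division by a vector is undefined)
(C) a⃗ = F⃗/m: LHS [L T^-2], RHS [L T^-2] ✓ — force (vector) divided by mass (scalar)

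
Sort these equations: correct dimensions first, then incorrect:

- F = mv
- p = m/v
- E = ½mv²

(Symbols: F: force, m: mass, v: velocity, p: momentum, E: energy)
Dimensionally correct: E = ½mv²
Dimensionally incorrect: F = mv, p = m/v
Ordered (correct first, then incorrect): E = ½mv², F = mv, p = m/v

- F = mv: LHS [L M T^-2], RHS [L M T^-1] → incorrect ✗
- p = m/v: LHS [L M T^-1], RHS [L^-1 M T] → incorrect ✗
- E = ½mv²: LHS [L^2 M T^-2], RHS [L^2 M T^-2] → correct ✓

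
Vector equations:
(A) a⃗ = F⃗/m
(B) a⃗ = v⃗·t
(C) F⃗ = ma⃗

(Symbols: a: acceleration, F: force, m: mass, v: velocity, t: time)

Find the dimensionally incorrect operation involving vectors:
(B) a⃗ = v⃗·t

(A) a⃗ = F⃗/m: LHS [L T^-2], RHS [L T^-2] ✓ — force (vector) divided by mass (scalar)
(B) a⃗ = v⃗·t: LHS [L T^-2], RHS [L] ✗ — acceleration is velocity per time; should be v⃗/t
(C) F⃗ = ma⃗: LHS [L M T^-2], RHS [L M T^-2] ✓ — Force and acceleration are vectors, mass is a scalar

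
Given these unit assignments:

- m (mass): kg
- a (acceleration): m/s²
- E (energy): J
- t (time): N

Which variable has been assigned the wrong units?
t

The variable t (time) should have units s, not N.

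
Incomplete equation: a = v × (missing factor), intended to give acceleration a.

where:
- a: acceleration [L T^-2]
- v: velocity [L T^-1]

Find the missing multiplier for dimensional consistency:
1/t (inverse time), dimensions [T^-1]

a has dimensions [L T^-2] and v has dimensions [L T^-1].
The missing factor must have dimensions [L T^-2] / [L T^-1] = [T^-1], i.e. inverse time (1/t).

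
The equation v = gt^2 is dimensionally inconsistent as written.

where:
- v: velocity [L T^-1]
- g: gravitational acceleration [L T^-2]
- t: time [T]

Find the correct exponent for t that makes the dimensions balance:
The exponent of t should be 1: v = gt

The LHS v has dimensions [L T^-1]; t has dimensions [T].
As written, the RHS gt^2 (exponent 2 on t) has dimensions [L], which does not match.
With exponent 1, the RHS gt has dimensions [L T^-1], matching the LHS.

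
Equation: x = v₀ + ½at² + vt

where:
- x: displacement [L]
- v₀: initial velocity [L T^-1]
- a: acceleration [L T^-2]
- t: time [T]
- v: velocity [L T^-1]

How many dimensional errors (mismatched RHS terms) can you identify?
1

LHS x: [L]
- v₀: [L T^-1] ✗
- ½at²: [L] ✓
- vt: [L] ✓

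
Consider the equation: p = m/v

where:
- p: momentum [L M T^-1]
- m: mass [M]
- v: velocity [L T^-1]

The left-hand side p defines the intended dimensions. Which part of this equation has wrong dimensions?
The right-hand side term m/v

p has dimensions [L M T^-1], but m/v has dimensions [L^-1 M T], so the term m/v is dimensionally wrong for p.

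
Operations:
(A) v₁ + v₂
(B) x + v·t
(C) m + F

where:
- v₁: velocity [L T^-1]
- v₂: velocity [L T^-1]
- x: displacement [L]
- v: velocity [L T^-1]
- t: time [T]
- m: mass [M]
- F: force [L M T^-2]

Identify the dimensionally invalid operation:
(C) m + F

(A) v₁ + v₂: v₁ [L T^-1] and v₂ [L T^-1] — same dimensions ✓
(B) x + v·t: x [L] and v·t [L] — same dimensions ✓
(C) m + F: m [M] and F [L M T^-2] — different dimensions cannot be added/subtracted ✗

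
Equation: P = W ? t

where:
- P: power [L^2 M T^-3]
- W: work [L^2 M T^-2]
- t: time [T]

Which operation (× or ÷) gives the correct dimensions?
division (÷): P = W ÷ t

P [L^2 M T^-3]; W [L^2 M T^-2]; t [T].
W × t → [L^2 M T^-1] ✗
W ÷ t → [L^2 M T^-3] ✓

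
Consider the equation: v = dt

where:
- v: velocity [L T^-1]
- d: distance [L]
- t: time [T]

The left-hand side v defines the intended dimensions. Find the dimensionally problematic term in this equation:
The right-hand side term dt

v has dimensions [L T^-1], but dt has dimensions [L T], so the term dt is dimensionally wrong for v.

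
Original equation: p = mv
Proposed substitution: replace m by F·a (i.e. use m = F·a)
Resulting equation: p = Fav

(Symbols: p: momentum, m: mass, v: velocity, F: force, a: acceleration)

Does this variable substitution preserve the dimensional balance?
No

[m] = [M] and [F·a] = [L^2 M T^-4]. These differ, so the substitution replaces a quantity by one of different dimensions and the result p = Fav has LHS [L M T^-1] vs RHS [L^3 M T^-5] — inconsistent.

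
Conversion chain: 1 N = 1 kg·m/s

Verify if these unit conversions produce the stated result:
The chain is incorrect (it contains an error).

Incorrect: Newton is kg·m/s², not kg·m/s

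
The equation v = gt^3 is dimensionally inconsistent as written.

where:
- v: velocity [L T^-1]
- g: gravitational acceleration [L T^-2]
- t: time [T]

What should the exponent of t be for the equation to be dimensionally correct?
The exponent of t should be 1: v = gt

The LHS v has dimensions [L T^-1]; t has dimensions [T].
As written, the RHS gt^3 (exponent 3 on t) has dimensions [L T], which does not match.
With exponent 1, the RHS gt has dimensions [L T^-1], matching the LHS.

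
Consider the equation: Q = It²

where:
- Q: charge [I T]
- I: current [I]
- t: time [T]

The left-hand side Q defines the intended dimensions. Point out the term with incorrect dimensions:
The right-hand side term It²

Q has dimensions [I T], but It² has dimensions [I T^2], so the term It² is dimensionally wrong for Q.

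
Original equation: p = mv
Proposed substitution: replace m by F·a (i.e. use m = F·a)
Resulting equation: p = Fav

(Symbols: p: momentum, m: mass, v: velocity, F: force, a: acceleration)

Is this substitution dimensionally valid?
No

[m] = [M] and [F·a] = [L^2 M T^-4]. These differ, so the substitution replaces a quantity by one of different dimensions and the result p = Fav has LHS [L M T^-1] vs RHS [L^3 M T^-5] — inconsistent.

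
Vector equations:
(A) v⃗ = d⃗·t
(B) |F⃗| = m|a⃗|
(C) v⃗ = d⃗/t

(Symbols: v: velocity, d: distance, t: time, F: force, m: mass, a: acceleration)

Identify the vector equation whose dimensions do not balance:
(A) v⃗ = d⃗·t

(A) v⃗ = d⃗·t: LHS [L T^-1], RHS [L T] ✗ — velocity is displacement per time; should be d⃗/t
(B) |F⃗| = m|a⃗|: LHS [L M T^-2], RHS [L M T^-2] ✓ — magnitudes of vectors are scalars
(C) v⃗ = d⃗/t: LHS [L T^-1], RHS [L T^-1] ✓ — displacement (vector) divided by time (scalar)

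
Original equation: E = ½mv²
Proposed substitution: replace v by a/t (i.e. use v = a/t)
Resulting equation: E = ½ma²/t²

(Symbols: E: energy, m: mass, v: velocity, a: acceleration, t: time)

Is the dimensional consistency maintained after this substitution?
No

[v] = [L T^-1] and [a/t] = [L T^-3]. These differ, so the substitution replaces a quantity by one of different dimensions and the result E = ½ma²/t² has LHS [L^2 M T^-2] vs RHS [L^2 M T^-6] — inconsistent.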